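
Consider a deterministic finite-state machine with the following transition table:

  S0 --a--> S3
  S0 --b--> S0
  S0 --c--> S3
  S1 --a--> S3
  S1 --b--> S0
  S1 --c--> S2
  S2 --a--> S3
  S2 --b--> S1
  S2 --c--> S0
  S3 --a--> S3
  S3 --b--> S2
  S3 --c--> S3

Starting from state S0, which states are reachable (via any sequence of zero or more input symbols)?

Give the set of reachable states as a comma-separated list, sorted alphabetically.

Answer: S0, S1, S2, S3

Derivation:
BFS from S0:
  visit S0: S0--a-->S3 (new), S0--b-->S0 (seen), S0--c-->S3 (seen)
  visit S3: S3--a-->S3 (seen), S3--b-->S2 (new), S3--c-->S3 (seen)
  visit S2: S2--a-->S3 (seen), S2--b-->S1 (new), S2--c-->S0 (seen)
  visit S1: S1--a-->S3 (seen), S1--b-->S0 (seen), S1--c-->S2 (seen)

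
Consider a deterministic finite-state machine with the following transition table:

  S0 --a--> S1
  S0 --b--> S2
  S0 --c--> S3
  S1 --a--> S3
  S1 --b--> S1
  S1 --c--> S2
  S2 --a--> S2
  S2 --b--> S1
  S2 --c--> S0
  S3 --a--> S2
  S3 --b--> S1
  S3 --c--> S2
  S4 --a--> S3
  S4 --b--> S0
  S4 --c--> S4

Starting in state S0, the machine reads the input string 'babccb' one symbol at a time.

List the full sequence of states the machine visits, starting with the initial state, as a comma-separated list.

Start: S0
  read 'b': S0 --b--> S2
  read 'a': S2 --a--> S2
  read 'b': S2 --b--> S1
  read 'c': S1 --c--> S2
  read 'c': S2 --c--> S0
  read 'b': S0 --b--> S2

Answer: S0, S2, S2, S1, S2, S0, S2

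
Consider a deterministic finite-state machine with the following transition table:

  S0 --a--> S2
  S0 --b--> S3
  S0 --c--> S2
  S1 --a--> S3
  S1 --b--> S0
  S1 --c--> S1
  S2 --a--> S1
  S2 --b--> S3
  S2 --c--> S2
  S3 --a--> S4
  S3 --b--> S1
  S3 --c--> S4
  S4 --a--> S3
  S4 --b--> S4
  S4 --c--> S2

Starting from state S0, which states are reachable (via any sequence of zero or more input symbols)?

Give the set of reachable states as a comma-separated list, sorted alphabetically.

Answer: S0, S1, S2, S3, S4

Derivation:
BFS from S0:
  visit S0: S0--a-->S2 (new), S0--b-->S3 (new), S0--c-->S2 (seen)
  visit S2: S2--a-->S1 (new), S2--b-->S3 (seen), S2--c-->S2 (seen)
  visit S3: S3--a-->S4 (new), S3--b-->S1 (seen), S3--c-->S4 (seen)
  visit S1: S1--a-->S3 (seen), S1--b-->S0 (seen), S1--c-->S1 (seen)
  visit S4: S4--a-->S3 (seen), S4--b-->S4 (seen), S4--c-->S2 (seen)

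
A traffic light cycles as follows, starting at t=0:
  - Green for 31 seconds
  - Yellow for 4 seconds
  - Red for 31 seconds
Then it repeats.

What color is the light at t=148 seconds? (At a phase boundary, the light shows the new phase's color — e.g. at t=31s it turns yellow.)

Answer: green

Derivation:
Cycle length = 31 + 4 + 31 = 66s
t = 148, phase_t = 148 mod 66 = 16
16 < 31 (green end) → GREEN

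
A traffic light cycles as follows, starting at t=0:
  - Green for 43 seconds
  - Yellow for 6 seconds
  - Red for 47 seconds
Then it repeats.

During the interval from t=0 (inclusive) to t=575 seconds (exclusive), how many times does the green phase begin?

Cycle = 43+6+47 = 96s
green phase starts at t = k*96 + 0 for k=0,1,2,...
Need k*96+0 < 575 → k < 5.990
k ∈ {0, ..., 5} → 6 starts

Answer: 6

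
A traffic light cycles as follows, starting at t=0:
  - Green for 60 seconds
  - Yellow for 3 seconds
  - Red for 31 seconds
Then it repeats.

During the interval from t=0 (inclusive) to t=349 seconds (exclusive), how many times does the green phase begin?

Answer: 4

Derivation:
Cycle = 60+3+31 = 94s
green phase starts at t = k*94 + 0 for k=0,1,2,...
Need k*94+0 < 349 → k < 3.713
k ∈ {0, ..., 3} → 4 starts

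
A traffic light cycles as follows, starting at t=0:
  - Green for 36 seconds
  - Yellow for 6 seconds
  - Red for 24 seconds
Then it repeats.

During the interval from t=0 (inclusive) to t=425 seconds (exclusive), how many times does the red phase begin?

Cycle = 36+6+24 = 66s
red phase starts at t = k*66 + 42 for k=0,1,2,...
Need k*66+42 < 425 → k < 5.803
k ∈ {0, ..., 5} → 6 starts

Answer: 6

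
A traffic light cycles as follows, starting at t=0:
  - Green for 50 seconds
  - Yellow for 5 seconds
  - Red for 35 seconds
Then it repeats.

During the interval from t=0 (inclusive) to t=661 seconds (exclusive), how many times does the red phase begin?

Answer: 7

Derivation:
Cycle = 50+5+35 = 90s
red phase starts at t = k*90 + 55 for k=0,1,2,...
Need k*90+55 < 661 → k < 6.733
k ∈ {0, ..., 6} → 7 starts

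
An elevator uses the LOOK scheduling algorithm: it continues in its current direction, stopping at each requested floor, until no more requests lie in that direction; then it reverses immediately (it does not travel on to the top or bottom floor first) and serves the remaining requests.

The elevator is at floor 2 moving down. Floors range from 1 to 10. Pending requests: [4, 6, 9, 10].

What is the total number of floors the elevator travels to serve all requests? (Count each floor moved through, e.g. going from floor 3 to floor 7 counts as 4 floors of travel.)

Answer: 8

Derivation:
Start at floor 2 moving down, LOOK stop order: [4, 6, 9, 10]
  2 → 4: |4-2| = 2, total = 2
  4 → 6: |6-4| = 2, total = 4
  6 → 9: |9-6| = 3, total = 7
  9 → 10: |10-9| = 1, total = 8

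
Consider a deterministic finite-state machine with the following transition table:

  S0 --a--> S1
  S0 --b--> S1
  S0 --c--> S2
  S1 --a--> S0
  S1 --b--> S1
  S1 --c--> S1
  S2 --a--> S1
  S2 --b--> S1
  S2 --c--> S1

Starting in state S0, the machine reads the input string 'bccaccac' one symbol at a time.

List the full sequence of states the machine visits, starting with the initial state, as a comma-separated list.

Start: S0
  read 'b': S0 --b--> S1
  read 'c': S1 --c--> S1
  read 'c': S1 --c--> S1
  read 'a': S1 --a--> S0
  read 'c': S0 --c--> S2
  read 'c': S2 --c--> S1
  read 'a': S1 --a--> S0
  read 'c': S0 --c--> S2

Answer: S0, S1, S1, S1, S0, S2, S1, S0, S2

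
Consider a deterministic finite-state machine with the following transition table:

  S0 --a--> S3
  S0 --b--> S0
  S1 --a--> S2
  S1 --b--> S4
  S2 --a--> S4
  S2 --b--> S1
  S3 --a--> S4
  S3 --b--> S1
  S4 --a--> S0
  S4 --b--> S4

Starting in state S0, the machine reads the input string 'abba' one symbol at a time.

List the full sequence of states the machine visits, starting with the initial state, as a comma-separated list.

Start: S0
  read 'a': S0 --a--> S3
  read 'b': S3 --b--> S1
  read 'b': S1 --b--> S4
  read 'a': S4 --a--> S0

Answer: S0, S3, S1, S4, S0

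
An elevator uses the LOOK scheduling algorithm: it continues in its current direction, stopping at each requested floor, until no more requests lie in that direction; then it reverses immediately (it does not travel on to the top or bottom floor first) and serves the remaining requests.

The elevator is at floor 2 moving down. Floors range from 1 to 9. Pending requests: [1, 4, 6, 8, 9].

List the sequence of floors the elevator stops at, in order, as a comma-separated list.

Answer: 1, 4, 6, 8, 9

Derivation:
Current: 2, moving DOWN
Serve below first (descending): [1]
Then reverse, serve above (ascending): [4, 6, 8, 9]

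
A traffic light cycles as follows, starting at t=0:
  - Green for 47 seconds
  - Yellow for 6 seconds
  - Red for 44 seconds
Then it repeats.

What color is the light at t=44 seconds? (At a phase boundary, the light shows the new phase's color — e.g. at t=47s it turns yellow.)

Answer: green

Derivation:
Cycle length = 47 + 6 + 44 = 97s
t = 44, phase_t = 44 mod 97 = 44
44 < 47 (green end) → GREEN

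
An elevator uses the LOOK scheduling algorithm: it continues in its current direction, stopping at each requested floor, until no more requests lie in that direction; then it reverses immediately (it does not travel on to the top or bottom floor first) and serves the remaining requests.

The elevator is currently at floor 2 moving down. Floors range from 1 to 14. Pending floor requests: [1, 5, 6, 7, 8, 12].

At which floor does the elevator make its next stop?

Current floor: 2, direction: down
Requests above: [5, 6, 7, 8, 12]
Requests below: [1]
Moving down and requests lie below → nearest below is max([1]) = 1

Answer: 1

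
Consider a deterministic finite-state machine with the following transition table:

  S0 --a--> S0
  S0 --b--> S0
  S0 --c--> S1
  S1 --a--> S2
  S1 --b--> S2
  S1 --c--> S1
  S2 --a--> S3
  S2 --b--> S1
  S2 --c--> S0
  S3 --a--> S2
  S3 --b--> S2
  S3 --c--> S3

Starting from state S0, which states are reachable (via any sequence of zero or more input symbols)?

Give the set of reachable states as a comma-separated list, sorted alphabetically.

BFS from S0:
  visit S0: S0--a-->S0 (seen), S0--b-->S0 (seen), S0--c-->S1 (new)
  visit S1: S1--a-->S2 (new), S1--b-->S2 (seen), S1--c-->S1 (seen)
  visit S2: S2--a-->S3 (new), S2--b-->S1 (seen), S2--c-->S0 (seen)
  visit S3: S3--a-->S2 (seen), S3--b-->S2 (seen), S3--c-->S3 (seen)

Answer: S0, S1, S2, S3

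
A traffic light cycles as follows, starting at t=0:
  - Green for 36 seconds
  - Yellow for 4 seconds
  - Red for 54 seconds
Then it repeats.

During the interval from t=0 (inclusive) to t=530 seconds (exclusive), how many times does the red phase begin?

Cycle = 36+4+54 = 94s
red phase starts at t = k*94 + 40 for k=0,1,2,...
Need k*94+40 < 530 → k < 5.213
k ∈ {0, ..., 5} → 6 starts

Answer: 6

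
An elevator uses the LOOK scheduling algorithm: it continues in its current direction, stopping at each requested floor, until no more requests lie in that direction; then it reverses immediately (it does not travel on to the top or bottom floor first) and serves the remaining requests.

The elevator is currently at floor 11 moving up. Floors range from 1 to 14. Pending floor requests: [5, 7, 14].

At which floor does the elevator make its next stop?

Current floor: 11, direction: up
Requests above: [14]
Requests below: [5, 7]
Moving up and requests lie above → nearest above is min([14]) = 14

Answer: 14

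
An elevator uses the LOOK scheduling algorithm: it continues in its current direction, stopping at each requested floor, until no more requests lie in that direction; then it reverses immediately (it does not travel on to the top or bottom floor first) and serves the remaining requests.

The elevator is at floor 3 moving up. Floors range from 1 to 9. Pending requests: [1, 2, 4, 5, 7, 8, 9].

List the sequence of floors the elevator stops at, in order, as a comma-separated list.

Current: 3, moving UP
Serve above first (ascending): [4, 5, 7, 8, 9]
Then reverse, serve below (descending): [2, 1]

Answer: 4, 5, 7, 8, 9, 2, 1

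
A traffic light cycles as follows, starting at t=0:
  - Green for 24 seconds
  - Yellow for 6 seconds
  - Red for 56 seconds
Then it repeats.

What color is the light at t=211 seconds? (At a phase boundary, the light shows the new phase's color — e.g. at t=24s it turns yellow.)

Cycle length = 24 + 6 + 56 = 86s
t = 211, phase_t = 211 mod 86 = 39
39 >= 30 → RED

Answer: red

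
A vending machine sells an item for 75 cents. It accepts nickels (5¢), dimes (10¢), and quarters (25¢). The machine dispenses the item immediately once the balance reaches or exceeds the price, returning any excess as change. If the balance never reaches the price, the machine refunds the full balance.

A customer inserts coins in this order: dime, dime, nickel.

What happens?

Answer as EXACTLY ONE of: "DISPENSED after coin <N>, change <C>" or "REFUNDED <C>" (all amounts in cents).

Price: 75¢
Coin 1 (dime, 10¢): balance = 10¢
Coin 2 (dime, 10¢): balance = 20¢
Coin 3 (nickel, 5¢): balance = 25¢
All coins inserted, balance 25¢ < price 75¢ → REFUND 25¢

Answer: REFUNDED 25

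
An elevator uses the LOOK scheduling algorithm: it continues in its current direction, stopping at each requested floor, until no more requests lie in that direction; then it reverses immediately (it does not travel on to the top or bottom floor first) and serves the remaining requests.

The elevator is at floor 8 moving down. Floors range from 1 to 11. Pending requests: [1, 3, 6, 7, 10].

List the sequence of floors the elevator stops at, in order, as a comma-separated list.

Answer: 7, 6, 3, 1, 10

Derivation:
Current: 8, moving DOWN
Serve below first (descending): [7, 6, 3, 1]
Then reverse, serve above (ascending): [10]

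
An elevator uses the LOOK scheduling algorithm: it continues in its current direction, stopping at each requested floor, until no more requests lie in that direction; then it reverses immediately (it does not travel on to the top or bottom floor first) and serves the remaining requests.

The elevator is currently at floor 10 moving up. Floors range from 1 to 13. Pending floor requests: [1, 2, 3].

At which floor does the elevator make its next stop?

Current floor: 10, direction: up
Requests above: []
Requests below: [1, 2, 3]
Moving up but no requests above → reverse; nearest below is max([1, 2, 3]) = 3

Answer: 3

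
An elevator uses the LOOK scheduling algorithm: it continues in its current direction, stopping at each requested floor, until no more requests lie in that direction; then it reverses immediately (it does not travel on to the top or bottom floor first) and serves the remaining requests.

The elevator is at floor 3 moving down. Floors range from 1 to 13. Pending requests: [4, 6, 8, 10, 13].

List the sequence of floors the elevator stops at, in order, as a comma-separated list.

Current: 3, moving DOWN
Serve below first (descending): []
Then reverse, serve above (ascending): [4, 6, 8, 10, 13]

Answer: 4, 6, 8, 10, 13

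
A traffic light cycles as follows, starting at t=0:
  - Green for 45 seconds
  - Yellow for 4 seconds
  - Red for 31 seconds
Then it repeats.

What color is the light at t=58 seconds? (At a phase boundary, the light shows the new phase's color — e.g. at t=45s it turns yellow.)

Cycle length = 45 + 4 + 31 = 80s
t = 58, phase_t = 58 mod 80 = 58
58 >= 49 → RED

Answer: red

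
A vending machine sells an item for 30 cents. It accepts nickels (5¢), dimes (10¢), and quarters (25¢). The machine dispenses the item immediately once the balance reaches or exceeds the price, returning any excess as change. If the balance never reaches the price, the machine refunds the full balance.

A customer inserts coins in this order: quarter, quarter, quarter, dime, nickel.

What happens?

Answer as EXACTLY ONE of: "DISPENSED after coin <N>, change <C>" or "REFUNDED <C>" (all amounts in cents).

Answer: DISPENSED after coin 2, change 20

Derivation:
Price: 30¢
Coin 1 (quarter, 25¢): balance = 25¢
Coin 2 (quarter, 25¢): balance = 50¢
  → balance >= price → DISPENSE, change = 50 - 30 = 20¢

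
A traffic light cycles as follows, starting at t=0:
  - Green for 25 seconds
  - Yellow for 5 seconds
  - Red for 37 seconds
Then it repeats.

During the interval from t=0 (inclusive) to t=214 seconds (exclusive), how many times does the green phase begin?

Cycle = 25+5+37 = 67s
green phase starts at t = k*67 + 0 for k=0,1,2,...
Need k*67+0 < 214 → k < 3.194
k ∈ {0, ..., 3} → 4 starts

Answer: 4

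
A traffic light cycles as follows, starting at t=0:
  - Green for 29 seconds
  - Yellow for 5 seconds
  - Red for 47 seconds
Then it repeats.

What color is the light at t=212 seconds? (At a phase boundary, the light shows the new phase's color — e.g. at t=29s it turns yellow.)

Cycle length = 29 + 5 + 47 = 81s
t = 212, phase_t = 212 mod 81 = 50
50 >= 34 → RED

Answer: red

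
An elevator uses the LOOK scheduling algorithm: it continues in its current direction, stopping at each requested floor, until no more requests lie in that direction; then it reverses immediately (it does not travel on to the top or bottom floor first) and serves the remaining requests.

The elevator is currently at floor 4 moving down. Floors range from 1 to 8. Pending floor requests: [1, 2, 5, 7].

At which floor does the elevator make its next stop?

Answer: 2

Derivation:
Current floor: 4, direction: down
Requests above: [5, 7]
Requests below: [1, 2]
Moving down and requests lie below → nearest below is max([1, 2]) = 2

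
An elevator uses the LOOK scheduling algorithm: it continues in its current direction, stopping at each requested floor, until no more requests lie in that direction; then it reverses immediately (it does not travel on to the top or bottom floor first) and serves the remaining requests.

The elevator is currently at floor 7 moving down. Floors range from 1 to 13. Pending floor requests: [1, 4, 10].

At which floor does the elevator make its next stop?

Current floor: 7, direction: down
Requests above: [10]
Requests below: [1, 4]
Moving down and requests lie below → nearest below is max([1, 4]) = 4

Answer: 4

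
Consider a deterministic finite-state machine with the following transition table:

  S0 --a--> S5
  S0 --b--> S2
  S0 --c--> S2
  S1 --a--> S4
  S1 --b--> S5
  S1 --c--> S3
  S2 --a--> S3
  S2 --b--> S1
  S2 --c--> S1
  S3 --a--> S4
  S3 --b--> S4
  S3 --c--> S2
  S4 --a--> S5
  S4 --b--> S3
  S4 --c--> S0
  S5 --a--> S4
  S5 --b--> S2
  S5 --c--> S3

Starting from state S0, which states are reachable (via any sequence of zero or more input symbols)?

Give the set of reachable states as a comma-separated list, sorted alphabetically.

BFS from S0:
  visit S0: S0--a-->S5 (new), S0--b-->S2 (new), S0--c-->S2 (seen)
  visit S5: S5--a-->S4 (new), S5--b-->S2 (seen), S5--c-->S3 (new)
  visit S2: S2--a-->S3 (seen), S2--b-->S1 (new), S2--c-->S1 (seen)
  visit S4: S4--a-->S5 (seen), S4--b-->S3 (seen), S4--c-->S0 (seen)
  visit S3: S3--a-->S4 (seen), S3--b-->S4 (seen), S3--c-->S2 (seen)
  visit S1: S1--a-->S4 (seen), S1--b-->S5 (seen), S1--c-->S3 (seen)

Answer: S0, S1, S2, S3, S4, S5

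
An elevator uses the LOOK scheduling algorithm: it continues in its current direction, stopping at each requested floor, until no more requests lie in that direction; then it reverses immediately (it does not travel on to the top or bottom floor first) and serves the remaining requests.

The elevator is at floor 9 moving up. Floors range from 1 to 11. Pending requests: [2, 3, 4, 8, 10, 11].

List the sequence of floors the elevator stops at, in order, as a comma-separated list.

Current: 9, moving UP
Serve above first (ascending): [10, 11]
Then reverse, serve below (descending): [8, 4, 3, 2]

Answer: 10, 11, 8, 4, 3, 2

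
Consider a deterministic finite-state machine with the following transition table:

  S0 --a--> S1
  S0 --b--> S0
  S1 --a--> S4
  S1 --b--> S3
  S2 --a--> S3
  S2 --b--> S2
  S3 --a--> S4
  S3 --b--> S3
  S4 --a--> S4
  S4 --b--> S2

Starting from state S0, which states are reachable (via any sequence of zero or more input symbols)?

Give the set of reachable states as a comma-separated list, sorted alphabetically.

Answer: S0, S1, S2, S3, S4

Derivation:
BFS from S0:
  visit S0: S0--a-->S1 (new), S0--b-->S0 (seen)
  visit S1: S1--a-->S4 (new), S1--b-->S3 (new)
  visit S4: S4--a-->S4 (seen), S4--b-->S2 (new)
  visit S3: S3--a-->S4 (seen), S3--b-->S3 (seen)
  visit S2: S2--a-->S3 (seen), S2--b-->S2 (seen)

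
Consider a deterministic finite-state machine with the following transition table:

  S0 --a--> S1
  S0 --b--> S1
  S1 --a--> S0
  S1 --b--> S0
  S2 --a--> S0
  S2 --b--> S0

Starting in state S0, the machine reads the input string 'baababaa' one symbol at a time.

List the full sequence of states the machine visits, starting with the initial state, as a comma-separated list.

Start: S0
  read 'b': S0 --b--> S1
  read 'a': S1 --a--> S0
  read 'a': S0 --a--> S1
  read 'b': S1 --b--> S0
  read 'a': S0 --a--> S1
  read 'b': S1 --b--> S0
  read 'a': S0 --a--> S1
  read 'a': S1 --a--> S0

Answer: S0, S1, S0, S1, S0, S1, S0, S1, S0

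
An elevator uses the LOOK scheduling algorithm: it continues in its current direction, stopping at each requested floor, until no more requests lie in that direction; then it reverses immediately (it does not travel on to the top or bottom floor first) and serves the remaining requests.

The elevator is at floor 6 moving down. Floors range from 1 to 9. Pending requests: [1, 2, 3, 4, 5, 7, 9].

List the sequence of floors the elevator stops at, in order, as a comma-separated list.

Answer: 5, 4, 3, 2, 1, 7, 9

Derivation:
Current: 6, moving DOWN
Serve below first (descending): [5, 4, 3, 2, 1]
Then reverse, serve above (ascending): [7, 9]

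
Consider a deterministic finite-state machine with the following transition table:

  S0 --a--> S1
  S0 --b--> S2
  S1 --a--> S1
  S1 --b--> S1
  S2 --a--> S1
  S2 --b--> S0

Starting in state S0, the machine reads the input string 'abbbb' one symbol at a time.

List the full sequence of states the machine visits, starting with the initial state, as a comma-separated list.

Start: S0
  read 'a': S0 --a--> S1
  read 'b': S1 --b--> S1
  read 'b': S1 --b--> S1
  read 'b': S1 --b--> S1
  read 'b': S1 --b--> S1

Answer: S0, S1, S1, S1, S1, S1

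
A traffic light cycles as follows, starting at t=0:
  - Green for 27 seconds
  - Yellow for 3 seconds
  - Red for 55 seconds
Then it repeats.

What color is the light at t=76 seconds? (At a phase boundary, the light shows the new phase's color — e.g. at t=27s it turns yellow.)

Cycle length = 27 + 3 + 55 = 85s
t = 76, phase_t = 76 mod 85 = 76
76 >= 30 → RED

Answer: red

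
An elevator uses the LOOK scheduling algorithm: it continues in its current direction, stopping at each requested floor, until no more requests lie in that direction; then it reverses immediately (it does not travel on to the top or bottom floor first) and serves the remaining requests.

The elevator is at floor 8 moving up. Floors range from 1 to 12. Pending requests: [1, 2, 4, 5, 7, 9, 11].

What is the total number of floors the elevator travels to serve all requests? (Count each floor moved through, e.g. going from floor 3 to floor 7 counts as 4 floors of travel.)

Start at floor 8 moving up, LOOK stop order: [9, 11, 7, 5, 4, 2, 1]
  8 → 9: |9-8| = 1, total = 1
  9 → 11: |11-9| = 2, total = 3
  11 → 7: |7-11| = 4, total = 7
  7 → 5: |5-7| = 2, total = 9
  5 → 4: |4-5| = 1, total = 10
  4 → 2: |2-4| = 2, total = 12
  2 → 1: |1-2| = 1, total = 13

Answer: 13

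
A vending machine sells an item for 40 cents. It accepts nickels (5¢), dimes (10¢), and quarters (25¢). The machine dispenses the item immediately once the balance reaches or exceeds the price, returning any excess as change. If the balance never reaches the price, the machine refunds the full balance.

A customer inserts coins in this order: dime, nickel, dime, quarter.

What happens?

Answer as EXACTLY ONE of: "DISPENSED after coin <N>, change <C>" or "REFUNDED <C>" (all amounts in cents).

Answer: DISPENSED after coin 4, change 10

Derivation:
Price: 40¢
Coin 1 (dime, 10¢): balance = 10¢
Coin 2 (nickel, 5¢): balance = 15¢
Coin 3 (dime, 10¢): balance = 25¢
Coin 4 (quarter, 25¢): balance = 50¢
  → balance >= price → DISPENSE, change = 50 - 40 = 10¢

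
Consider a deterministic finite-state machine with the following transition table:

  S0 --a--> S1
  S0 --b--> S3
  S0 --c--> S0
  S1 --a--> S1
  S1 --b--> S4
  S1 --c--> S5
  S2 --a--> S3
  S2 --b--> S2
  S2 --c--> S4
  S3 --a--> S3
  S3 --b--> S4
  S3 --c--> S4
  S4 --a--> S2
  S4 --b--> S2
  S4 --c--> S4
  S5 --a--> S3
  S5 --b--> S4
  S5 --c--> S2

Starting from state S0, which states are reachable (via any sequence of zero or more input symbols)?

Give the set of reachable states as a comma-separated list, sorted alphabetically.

BFS from S0:
  visit S0: S0--a-->S1 (new), S0--b-->S3 (new), S0--c-->S0 (seen)
  visit S1: S1--a-->S1 (seen), S1--b-->S4 (new), S1--c-->S5 (new)
  visit S3: S3--a-->S3 (seen), S3--b-->S4 (seen), S3--c-->S4 (seen)
  visit S4: S4--a-->S2 (new), S4--b-->S2 (seen), S4--c-->S4 (seen)
  visit S5: S5--a-->S3 (seen), S5--b-->S4 (seen), S5--c-->S2 (seen)
  visit S2: S2--a-->S3 (seen), S2--b-->S2 (seen), S2--c-->S4 (seen)

Answer: S0, S1, S2, S3, S4, S5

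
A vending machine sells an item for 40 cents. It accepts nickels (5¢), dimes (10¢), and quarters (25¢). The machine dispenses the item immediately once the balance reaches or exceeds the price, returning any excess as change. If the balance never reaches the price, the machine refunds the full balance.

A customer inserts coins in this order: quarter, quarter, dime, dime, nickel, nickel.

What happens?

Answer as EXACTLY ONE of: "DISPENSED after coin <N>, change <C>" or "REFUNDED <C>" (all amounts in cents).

Answer: DISPENSED after coin 2, change 10

Derivation:
Price: 40¢
Coin 1 (quarter, 25¢): balance = 25¢
Coin 2 (quarter, 25¢): balance = 50¢
  → balance >= price → DISPENSE, change = 50 - 40 = 10¢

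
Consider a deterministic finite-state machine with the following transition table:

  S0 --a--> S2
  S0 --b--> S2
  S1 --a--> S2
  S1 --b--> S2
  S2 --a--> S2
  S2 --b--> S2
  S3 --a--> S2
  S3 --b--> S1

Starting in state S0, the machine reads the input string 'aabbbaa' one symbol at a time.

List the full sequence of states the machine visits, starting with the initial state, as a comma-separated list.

Start: S0
  read 'a': S0 --a--> S2
  read 'a': S2 --a--> S2
  read 'b': S2 --b--> S2
  read 'b': S2 --b--> S2
  read 'b': S2 --b--> S2
  read 'a': S2 --a--> S2
  read 'a': S2 --a--> S2

Answer: S0, S2, S2, S2, S2, S2, S2, S2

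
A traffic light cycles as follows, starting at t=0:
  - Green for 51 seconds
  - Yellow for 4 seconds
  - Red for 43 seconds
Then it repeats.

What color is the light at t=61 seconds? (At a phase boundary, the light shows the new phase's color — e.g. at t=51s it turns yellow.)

Cycle length = 51 + 4 + 43 = 98s
t = 61, phase_t = 61 mod 98 = 61
61 >= 55 → RED

Answer: red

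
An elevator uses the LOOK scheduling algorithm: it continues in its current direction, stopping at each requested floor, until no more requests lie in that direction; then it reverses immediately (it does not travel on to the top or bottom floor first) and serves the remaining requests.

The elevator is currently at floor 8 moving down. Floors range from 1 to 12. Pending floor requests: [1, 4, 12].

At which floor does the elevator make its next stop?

Answer: 4

Derivation:
Current floor: 8, direction: down
Requests above: [12]
Requests below: [1, 4]
Moving down and requests lie below → nearest below is max([1, 4]) = 4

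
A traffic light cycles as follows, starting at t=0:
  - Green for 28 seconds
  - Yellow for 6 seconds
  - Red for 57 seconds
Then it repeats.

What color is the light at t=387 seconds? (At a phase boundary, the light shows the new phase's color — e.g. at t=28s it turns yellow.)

Cycle length = 28 + 6 + 57 = 91s
t = 387, phase_t = 387 mod 91 = 23
23 < 28 (green end) → GREEN

Answer: green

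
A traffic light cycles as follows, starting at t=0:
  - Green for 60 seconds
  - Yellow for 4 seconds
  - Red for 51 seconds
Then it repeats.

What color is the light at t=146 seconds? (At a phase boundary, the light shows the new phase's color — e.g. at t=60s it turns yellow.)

Answer: green

Derivation:
Cycle length = 60 + 4 + 51 = 115s
t = 146, phase_t = 146 mod 115 = 31
31 < 60 (green end) → GREEN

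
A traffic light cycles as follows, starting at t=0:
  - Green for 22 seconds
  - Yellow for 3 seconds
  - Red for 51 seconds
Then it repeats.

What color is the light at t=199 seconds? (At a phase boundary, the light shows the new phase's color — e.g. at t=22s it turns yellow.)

Answer: red

Derivation:
Cycle length = 22 + 3 + 51 = 76s
t = 199, phase_t = 199 mod 76 = 47
47 >= 25 → RED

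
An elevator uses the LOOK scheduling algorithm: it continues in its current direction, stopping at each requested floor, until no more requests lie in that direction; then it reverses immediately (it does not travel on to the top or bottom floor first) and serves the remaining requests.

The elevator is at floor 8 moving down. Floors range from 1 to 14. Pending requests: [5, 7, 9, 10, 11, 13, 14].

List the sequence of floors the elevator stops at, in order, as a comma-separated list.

Current: 8, moving DOWN
Serve below first (descending): [7, 5]
Then reverse, serve above (ascending): [9, 10, 11, 13, 14]

Answer: 7, 5, 9, 10, 11, 13, 14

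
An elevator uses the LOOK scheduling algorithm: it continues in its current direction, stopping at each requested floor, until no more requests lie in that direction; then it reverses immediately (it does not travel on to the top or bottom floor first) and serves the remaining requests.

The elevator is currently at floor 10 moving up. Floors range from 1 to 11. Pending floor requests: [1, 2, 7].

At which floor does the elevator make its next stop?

Current floor: 10, direction: up
Requests above: []
Requests below: [1, 2, 7]
Moving up but no requests above → reverse; nearest below is max([1, 2, 7]) = 7

Answer: 7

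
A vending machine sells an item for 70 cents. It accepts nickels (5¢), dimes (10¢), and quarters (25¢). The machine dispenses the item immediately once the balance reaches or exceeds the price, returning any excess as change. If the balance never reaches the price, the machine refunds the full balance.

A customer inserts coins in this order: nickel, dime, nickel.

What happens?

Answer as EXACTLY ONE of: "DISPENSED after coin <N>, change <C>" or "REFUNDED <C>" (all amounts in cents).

Answer: REFUNDED 20

Derivation:
Price: 70¢
Coin 1 (nickel, 5¢): balance = 5¢
Coin 2 (dime, 10¢): balance = 15¢
Coin 3 (nickel, 5¢): balance = 20¢
All coins inserted, balance 20¢ < price 70¢ → REFUND 20¢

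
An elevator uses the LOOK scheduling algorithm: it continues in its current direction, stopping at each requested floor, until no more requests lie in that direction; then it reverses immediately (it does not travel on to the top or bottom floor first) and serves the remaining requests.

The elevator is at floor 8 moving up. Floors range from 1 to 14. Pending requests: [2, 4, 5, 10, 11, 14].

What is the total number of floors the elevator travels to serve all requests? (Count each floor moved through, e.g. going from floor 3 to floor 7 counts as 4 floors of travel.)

Start at floor 8 moving up, LOOK stop order: [10, 11, 14, 5, 4, 2]
  8 → 10: |10-8| = 2, total = 2
  10 → 11: |11-10| = 1, total = 3
  11 → 14: |14-11| = 3, total = 6
  14 → 5: |5-14| = 9, total = 15
  5 → 4: |4-5| = 1, total = 16
  4 → 2: |2-4| = 2, total = 18

Answer: 18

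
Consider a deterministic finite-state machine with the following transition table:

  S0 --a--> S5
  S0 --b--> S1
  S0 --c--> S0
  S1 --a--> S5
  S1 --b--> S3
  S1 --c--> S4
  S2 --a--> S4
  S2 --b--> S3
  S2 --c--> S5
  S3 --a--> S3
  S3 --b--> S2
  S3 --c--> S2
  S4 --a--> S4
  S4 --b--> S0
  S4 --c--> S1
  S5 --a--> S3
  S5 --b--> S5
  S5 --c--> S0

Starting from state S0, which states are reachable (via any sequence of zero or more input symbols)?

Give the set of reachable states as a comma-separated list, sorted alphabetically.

BFS from S0:
  visit S0: S0--a-->S5 (new), S0--b-->S1 (new), S0--c-->S0 (seen)
  visit S5: S5--a-->S3 (new), S5--b-->S5 (seen), S5--c-->S0 (seen)
  visit S1: S1--a-->S5 (seen), S1--b-->S3 (seen), S1--c-->S4 (new)
  visit S3: S3--a-->S3 (seen), S3--b-->S2 (new), S3--c-->S2 (seen)
  visit S4: S4--a-->S4 (seen), S4--b-->S0 (seen), S4--c-->S1 (seen)
  visit S2: S2--a-->S4 (seen), S2--b-->S3 (seen), S2--c-->S5 (seen)

Answer: S0, S1, S2, S3, S4, S5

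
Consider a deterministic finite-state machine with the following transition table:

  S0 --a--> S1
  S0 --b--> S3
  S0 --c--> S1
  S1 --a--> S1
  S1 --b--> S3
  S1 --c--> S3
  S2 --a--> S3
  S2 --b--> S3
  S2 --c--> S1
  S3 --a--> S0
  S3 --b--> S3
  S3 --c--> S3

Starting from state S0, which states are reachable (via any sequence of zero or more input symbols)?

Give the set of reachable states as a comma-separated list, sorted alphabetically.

BFS from S0:
  visit S0: S0--a-->S1 (new), S0--b-->S3 (new), S0--c-->S1 (seen)
  visit S1: S1--a-->S1 (seen), S1--b-->S3 (seen), S1--c-->S3 (seen)
  visit S3: S3--a-->S0 (seen), S3--b-->S3 (seen), S3--c-->S3 (seen)

Answer: S0, S1, S3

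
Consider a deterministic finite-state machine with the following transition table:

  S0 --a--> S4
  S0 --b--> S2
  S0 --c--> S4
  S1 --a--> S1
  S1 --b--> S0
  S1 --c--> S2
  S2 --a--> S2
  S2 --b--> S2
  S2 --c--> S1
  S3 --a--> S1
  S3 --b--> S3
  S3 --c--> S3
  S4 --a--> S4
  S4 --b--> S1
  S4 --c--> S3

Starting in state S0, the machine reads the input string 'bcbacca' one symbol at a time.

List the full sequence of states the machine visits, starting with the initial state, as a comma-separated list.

Answer: S0, S2, S1, S0, S4, S3, S3, S1

Derivation:
Start: S0
  read 'b': S0 --b--> S2
  read 'c': S2 --c--> S1
  read 'b': S1 --b--> S0
  read 'a': S0 --a--> S4
  read 'c': S4 --c--> S3
  read 'c': S3 --c--> S3
  read 'a': S3 --a--> S1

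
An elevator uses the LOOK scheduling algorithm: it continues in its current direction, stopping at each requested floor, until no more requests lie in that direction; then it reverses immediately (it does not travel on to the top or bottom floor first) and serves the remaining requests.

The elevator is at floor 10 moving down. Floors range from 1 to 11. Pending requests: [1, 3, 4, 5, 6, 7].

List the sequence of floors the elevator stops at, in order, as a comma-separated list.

Answer: 7, 6, 5, 4, 3, 1

Derivation:
Current: 10, moving DOWN
Serve below first (descending): [7, 6, 5, 4, 3, 1]
Then reverse, serve above (ascending): []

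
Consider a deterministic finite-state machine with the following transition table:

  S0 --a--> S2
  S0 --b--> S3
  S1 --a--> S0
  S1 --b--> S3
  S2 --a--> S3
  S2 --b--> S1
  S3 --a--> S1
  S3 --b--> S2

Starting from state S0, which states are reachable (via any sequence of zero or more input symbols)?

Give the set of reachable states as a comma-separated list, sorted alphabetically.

Answer: S0, S1, S2, S3

Derivation:
BFS from S0:
  visit S0: S0--a-->S2 (new), S0--b-->S3 (new)
  visit S2: S2--a-->S3 (seen), S2--b-->S1 (new)
  visit S3: S3--a-->S1 (seen), S3--b-->S2 (seen)
  visit S1: S1--a-->S0 (seen), S1--b-->S3 (seen)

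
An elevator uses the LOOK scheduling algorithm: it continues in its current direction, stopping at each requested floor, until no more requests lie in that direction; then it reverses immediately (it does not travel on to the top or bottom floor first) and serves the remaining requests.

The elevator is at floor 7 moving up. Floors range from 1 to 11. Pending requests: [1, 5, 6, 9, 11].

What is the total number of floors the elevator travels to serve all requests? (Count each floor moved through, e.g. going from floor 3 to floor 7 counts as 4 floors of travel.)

Start at floor 7 moving up, LOOK stop order: [9, 11, 6, 5, 1]
  7 → 9: |9-7| = 2, total = 2
  9 → 11: |11-9| = 2, total = 4
  11 → 6: |6-11| = 5, total = 9
  6 → 5: |5-6| = 1, total = 10
  5 → 1: |1-5| = 4, total = 14

Answer: 14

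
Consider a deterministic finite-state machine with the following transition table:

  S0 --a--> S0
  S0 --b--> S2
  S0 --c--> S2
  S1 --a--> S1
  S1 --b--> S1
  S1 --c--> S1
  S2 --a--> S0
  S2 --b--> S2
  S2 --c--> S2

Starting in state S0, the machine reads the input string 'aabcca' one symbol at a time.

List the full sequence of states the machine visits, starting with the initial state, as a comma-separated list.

Start: S0
  read 'a': S0 --a--> S0
  read 'a': S0 --a--> S0
  read 'b': S0 --b--> S2
  read 'c': S2 --c--> S2
  read 'c': S2 --c--> S2
  read 'a': S2 --a--> S0

Answer: S0, S0, S0, S2, S2, S2, S0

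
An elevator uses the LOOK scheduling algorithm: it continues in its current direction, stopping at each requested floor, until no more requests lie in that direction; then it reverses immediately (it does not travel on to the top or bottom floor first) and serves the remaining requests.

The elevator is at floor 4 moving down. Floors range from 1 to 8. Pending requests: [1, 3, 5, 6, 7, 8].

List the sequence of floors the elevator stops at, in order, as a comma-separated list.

Answer: 3, 1, 5, 6, 7, 8

Derivation:
Current: 4, moving DOWN
Serve below first (descending): [3, 1]
Then reverse, serve above (ascending): [5, 6, 7, 8]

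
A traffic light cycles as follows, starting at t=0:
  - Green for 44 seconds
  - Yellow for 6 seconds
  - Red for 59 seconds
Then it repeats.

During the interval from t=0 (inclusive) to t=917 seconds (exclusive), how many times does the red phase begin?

Answer: 8

Derivation:
Cycle = 44+6+59 = 109s
red phase starts at t = k*109 + 50 for k=0,1,2,...
Need k*109+50 < 917 → k < 7.954
k ∈ {0, ..., 7} → 8 starts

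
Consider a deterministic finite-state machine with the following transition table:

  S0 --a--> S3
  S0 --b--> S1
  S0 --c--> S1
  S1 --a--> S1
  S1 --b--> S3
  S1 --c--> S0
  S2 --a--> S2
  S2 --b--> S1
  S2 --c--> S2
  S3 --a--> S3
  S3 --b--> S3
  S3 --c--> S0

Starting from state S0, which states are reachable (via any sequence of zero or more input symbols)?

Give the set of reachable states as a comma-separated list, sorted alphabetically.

Answer: S0, S1, S3

Derivation:
BFS from S0:
  visit S0: S0--a-->S3 (new), S0--b-->S1 (new), S0--c-->S1 (seen)
  visit S3: S3--a-->S3 (seen), S3--b-->S3 (seen), S3--c-->S0 (seen)
  visit S1: S1--a-->S1 (seen), S1--b-->S3 (seen), S1--c-->S0 (seen)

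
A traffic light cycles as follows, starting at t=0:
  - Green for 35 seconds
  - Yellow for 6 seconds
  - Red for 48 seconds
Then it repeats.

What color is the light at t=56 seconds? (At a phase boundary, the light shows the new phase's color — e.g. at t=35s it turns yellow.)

Answer: red

Derivation:
Cycle length = 35 + 6 + 48 = 89s
t = 56, phase_t = 56 mod 89 = 56
56 >= 41 → RED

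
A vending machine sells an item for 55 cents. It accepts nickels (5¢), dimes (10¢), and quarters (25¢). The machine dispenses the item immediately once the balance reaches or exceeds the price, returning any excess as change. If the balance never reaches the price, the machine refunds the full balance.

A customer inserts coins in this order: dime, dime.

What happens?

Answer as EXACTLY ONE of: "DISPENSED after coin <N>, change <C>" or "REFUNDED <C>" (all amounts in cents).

Price: 55¢
Coin 1 (dime, 10¢): balance = 10¢
Coin 2 (dime, 10¢): balance = 20¢
All coins inserted, balance 20¢ < price 55¢ → REFUND 20¢

Answer: REFUNDED 20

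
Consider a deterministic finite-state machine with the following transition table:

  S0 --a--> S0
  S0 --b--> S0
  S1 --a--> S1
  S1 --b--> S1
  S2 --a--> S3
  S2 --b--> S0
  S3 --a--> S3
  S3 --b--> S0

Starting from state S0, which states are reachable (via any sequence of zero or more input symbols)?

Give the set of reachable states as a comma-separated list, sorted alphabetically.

BFS from S0:
  visit S0: S0--a-->S0 (seen), S0--b-->S0 (seen)

Answer: S0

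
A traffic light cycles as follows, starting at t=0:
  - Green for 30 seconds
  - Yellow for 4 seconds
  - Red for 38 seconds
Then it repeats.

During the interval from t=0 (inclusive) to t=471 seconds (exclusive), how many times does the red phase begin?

Answer: 7

Derivation:
Cycle = 30+4+38 = 72s
red phase starts at t = k*72 + 34 for k=0,1,2,...
Need k*72+34 < 471 → k < 6.069
k ∈ {0, ..., 6} → 7 starts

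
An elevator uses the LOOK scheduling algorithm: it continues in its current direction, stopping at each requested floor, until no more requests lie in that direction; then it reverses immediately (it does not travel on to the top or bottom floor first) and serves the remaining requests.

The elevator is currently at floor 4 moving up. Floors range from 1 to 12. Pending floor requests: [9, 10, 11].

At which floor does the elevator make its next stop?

Answer: 9

Derivation:
Current floor: 4, direction: up
Requests above: [9, 10, 11]
Requests below: []
Moving up and requests lie above → nearest above is min([9, 10, 11]) = 9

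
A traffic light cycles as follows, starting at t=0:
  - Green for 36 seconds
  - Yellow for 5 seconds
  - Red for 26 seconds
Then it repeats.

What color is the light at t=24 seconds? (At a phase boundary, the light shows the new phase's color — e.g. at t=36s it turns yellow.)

Cycle length = 36 + 5 + 26 = 67s
t = 24, phase_t = 24 mod 67 = 24
24 < 36 (green end) → GREEN

Answer: green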